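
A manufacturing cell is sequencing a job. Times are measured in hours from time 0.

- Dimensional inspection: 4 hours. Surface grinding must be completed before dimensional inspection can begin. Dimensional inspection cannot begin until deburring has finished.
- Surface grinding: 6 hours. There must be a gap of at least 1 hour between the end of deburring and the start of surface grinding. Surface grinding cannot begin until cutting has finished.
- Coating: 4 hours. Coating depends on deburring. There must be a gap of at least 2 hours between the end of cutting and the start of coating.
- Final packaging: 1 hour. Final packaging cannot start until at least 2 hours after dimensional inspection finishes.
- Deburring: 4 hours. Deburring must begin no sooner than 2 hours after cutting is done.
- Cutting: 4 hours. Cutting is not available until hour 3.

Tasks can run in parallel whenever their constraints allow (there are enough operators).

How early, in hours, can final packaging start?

After its own release at hour 3, cutting can start at hour 3 and finishes at hour 7.
After cutting (finishes hour 7, plus 2-hour gap → hour 9), deburring can start at hour 9 and finishes at hour 13.
Surface grinding has to wait for deburring (finishes hour 13, plus 1-hour gap → hour 14); cutting (finishes hour 7). The latest of these is hour 14, so surface grinding runs hour 14 to 14 + 6 = hour 20.
For dimensional inspection: surface grinding (finishes hour 20); deburring (finishes hour 13). Taking the maximum gives a start of hour 20, and it finishes at 20 + 4 = hour 24.
Final packaging waits on dimensional inspection (finishes hour 24, plus 2-hour gap → hour 26), so the earliest it can start is hour 26.

26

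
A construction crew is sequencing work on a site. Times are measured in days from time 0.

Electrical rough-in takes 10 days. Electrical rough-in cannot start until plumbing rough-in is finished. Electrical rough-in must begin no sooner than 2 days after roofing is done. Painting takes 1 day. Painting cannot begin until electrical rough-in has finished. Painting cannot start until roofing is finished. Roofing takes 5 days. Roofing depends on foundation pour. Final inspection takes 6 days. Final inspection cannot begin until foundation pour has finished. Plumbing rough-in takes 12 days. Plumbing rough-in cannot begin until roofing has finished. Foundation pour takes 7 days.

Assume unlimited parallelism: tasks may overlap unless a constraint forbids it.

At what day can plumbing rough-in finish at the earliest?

Foundation pour can start immediately at day 0; it finishes at day 7.
Roofing waits on foundation pour (finishes day 7), so it starts at day 7 and finishes at 7 + 5 = day 12.
After roofing (finishes day 12), plumbing rough-in can start at day 12 and finishes at day 24.

24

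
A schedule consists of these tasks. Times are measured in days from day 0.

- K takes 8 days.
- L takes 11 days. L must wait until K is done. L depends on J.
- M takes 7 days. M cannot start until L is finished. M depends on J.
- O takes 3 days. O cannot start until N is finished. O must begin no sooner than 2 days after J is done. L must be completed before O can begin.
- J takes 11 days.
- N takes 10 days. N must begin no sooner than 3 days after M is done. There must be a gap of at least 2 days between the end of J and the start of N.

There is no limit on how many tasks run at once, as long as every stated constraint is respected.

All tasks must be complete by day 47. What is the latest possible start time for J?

Nothing follows O; the deadline of day 47 is its only limit. It must start by 47 − 3 = day 44.
Since O (must start by day 44) depends on it, N must finish by day 44. Backing off its 10-day duration gives a latest start of day 34.
Since N (must start by day 34, minus 3-day gap → day 31) depends on it, M must finish by day 31. Backing off its 7-day duration gives a latest start of day 24.
L has several dependents: M (must start by day 24); O (must start by day 44). The earliest of those limits is day 24, so L must start by 24 − 11 = day 13.
J must finish in time for L (must start by day 13); M (must start by day 24); N (must start by day 34, minus 2-day gap → day 32); O (must start by day 44, minus 2-day gap → day 42). The tightest is day 13, so J must start by 13 − 11 = day 2.

2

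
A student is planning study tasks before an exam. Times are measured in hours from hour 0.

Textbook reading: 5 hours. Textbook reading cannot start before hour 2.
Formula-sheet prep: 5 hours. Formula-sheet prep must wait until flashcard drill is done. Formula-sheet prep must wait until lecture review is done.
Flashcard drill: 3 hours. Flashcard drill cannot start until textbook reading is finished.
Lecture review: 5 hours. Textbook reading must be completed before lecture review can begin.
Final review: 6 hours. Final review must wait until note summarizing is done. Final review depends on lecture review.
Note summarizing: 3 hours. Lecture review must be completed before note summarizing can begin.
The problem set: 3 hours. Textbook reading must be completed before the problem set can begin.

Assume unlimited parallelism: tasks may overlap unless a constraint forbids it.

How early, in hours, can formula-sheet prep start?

Textbook reading cannot begin until its own release at hour 2. It runs from hour 2 to 2 + 5 = hour 7.
Flashcard drill waits on textbook reading (finishes hour 7), so it starts at hour 7 and finishes at 7 + 3 = hour 10.
Lecture review waits on textbook reading (finishes hour 7), so it starts at hour 7 and finishes at 7 + 5 = hour 12.
Formula-sheet prep waits on flashcard drill (finishes hour 10); lecture review (finishes hour 12). The latest of these is hour 12, which is the earliest formula-sheet prep can start.

12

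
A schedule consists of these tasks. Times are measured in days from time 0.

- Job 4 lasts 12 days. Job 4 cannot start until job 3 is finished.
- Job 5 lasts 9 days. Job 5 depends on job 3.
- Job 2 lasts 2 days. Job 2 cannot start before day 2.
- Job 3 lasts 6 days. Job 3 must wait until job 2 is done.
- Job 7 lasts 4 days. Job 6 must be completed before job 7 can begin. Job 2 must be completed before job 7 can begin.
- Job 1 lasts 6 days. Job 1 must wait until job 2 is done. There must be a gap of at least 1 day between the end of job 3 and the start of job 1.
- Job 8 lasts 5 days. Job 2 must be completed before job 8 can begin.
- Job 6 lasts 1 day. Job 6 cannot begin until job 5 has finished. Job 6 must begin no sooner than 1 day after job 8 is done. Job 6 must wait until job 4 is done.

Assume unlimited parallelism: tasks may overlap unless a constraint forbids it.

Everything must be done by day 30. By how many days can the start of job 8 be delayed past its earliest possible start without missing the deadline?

15

Job 2 cannot begin until its own release at day 2. It runs from day 2 to 2 + 2 = day 4.
Job 8 waits on job 2 (finishes day 4), so it starts at day 4 and finishes at 4 + 5 = day 9.

Working backward from the deadline:
Job 7 has no dependents, so it just needs to finish by day 30. Starting by 30 − 4 = day 26 achieves that.
Job 6 feeds into job 7 (must start by day 26); so job 6 must finish by day 26 and therefore start by day 25.
Job 8 feeds into job 6 (must start by day 25, minus 1-day gap → day 24); so job 8 must finish by day 24 and therefore start by day 19.
So job 8 can start as early as day 4 and as late as day 19, giving 19 − 4 = 15 days of slack.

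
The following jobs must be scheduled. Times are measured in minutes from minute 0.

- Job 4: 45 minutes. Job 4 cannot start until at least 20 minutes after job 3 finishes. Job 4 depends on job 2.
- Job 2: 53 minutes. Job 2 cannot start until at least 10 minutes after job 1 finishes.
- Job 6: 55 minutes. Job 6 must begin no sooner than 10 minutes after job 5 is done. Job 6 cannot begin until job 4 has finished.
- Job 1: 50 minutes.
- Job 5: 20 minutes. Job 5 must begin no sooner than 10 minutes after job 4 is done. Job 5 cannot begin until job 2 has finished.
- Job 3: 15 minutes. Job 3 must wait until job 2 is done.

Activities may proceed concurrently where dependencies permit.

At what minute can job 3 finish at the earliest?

128

Job 1 has no prerequisites, so it starts at minute 0 and finishes at minute 50.
After job 1 (finishes minute 50, plus 10-minute gap → minute 60), job 2 can start at minute 60 and finishes at minute 113.
Job 3 cannot begin until job 2 (finishes minute 113). It runs from minute 113 to 113 + 15 = minute 128.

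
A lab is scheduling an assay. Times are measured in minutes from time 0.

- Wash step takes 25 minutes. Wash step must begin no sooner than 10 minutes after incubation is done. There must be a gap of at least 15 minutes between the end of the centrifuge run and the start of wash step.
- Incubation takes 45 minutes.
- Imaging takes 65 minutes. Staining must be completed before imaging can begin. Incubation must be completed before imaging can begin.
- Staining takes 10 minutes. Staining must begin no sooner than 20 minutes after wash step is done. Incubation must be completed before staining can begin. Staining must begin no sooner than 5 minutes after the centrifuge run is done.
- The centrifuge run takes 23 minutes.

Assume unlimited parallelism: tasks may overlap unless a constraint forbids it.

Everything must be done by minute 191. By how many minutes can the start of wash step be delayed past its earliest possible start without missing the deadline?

Nothing blocks the centrifuge run, so it runs from minute 0 to minute 23.
Incubation has no prerequisites, so it starts at minute 0 and finishes at minute 45.
Wash step needs all of incubation (finishes minute 45, plus 10-minute gap → minute 55); the centrifuge run (finishes minute 23, plus 15-minute gap → minute 38). That puts its earliest start at minute 55; it finishes at 55 + 25 = minute 80.

Working backward from the deadline:
Imaging must finish by minute 191; it takes 65 minutes, so it must start by 191 − 65 = minute 126.
Staining feeds into imaging (must start by minute 126); so staining must finish by minute 126 and therefore start by minute 116.
Wash step has to be done before staining (must start by minute 116, minus 20-minute gap → minute 96). That means finishing by minute 96, i.e. starting by 96 − 25 = minute 71.
So wash step can start as early as minute 55 and as late as minute 71, giving 71 − 55 = 16 minutes of slack.

16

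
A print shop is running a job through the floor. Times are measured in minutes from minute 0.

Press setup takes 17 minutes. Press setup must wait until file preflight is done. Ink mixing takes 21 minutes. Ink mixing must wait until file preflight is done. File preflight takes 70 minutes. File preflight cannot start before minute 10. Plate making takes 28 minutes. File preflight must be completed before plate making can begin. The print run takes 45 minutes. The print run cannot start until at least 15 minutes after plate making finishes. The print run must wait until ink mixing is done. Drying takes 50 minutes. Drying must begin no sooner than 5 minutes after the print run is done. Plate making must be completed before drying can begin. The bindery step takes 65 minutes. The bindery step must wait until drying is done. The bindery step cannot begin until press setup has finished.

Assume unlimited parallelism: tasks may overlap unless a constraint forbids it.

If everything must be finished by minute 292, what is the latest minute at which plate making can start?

84

The bindery step has no dependents, so it just needs to finish by minute 292. Starting by 292 − 65 = minute 227 achieves that.
Since the bindery step (must start by minute 227) depends on it, drying must finish by minute 227. Backing off its 50-minute duration gives a latest start of minute 177.
Since drying (must start by minute 177, minus 5-minute gap → minute 172) depends on it, the print run must finish by minute 172. Backing off its 45-minute duration gives a latest start of minute 127.
Plate making must finish in time for the print run (must start by minute 127, minus 15-minute gap → minute 112); drying (must start by minute 177). The tightest is minute 112, so plate making must start by 112 − 28 = minute 84.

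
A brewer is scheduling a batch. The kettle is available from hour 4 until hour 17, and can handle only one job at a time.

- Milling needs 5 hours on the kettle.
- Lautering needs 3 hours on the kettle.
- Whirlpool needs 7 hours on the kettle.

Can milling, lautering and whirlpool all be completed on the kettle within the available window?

No

The kettle window is 17 − 4 = 13 hours.
Running back to back, the jobs need 5 + 3 + 7 = 15 hours on the kettle.
Since 15 > 13, they cannot all fit.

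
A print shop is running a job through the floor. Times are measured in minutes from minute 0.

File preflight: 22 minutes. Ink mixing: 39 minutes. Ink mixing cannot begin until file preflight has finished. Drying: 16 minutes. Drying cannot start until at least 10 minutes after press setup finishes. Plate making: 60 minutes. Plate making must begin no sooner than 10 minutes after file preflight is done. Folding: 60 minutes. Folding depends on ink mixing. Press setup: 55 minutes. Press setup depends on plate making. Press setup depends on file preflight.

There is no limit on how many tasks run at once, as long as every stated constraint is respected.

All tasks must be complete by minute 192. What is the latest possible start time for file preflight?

19

Drying has no dependents, so it just needs to finish by minute 192. Starting by 192 − 16 = minute 176 achieves that.
Press setup has to be done before drying (must start by minute 176, minus 10-minute gap → minute 166). That means finishing by minute 166, i.e. starting by 166 − 55 = minute 111.
Since press setup (must start by minute 111) depends on it, plate making must finish by minute 111. Backing off its 60-minute duration gives a latest start of minute 51.
Folding must finish by minute 192; it takes 60 minutes, so it must start by 192 − 60 = minute 132.
Ink mixing must finish before folding (must start by minute 132). With a 39-minute duration, ink mixing must start by 132 − 39 = minute 93.
File preflight must finish in time for plate making (must start by minute 51, minus 10-minute gap → minute 41); ink mixing (must start by minute 93); press setup (must start by minute 111). The tightest is minute 41, so file preflight must start by 41 − 22 = minute 19.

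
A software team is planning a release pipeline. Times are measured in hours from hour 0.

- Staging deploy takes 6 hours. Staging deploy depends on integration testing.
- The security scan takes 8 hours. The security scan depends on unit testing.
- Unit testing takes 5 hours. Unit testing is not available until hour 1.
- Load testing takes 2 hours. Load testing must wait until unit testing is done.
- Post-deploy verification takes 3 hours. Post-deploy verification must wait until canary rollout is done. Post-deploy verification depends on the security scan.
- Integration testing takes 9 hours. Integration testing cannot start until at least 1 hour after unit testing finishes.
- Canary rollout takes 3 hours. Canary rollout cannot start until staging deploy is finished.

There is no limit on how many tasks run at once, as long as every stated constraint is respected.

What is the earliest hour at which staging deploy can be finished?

22

After its own release at hour 1, unit testing can start at hour 1 and finishes at hour 6.
Integration testing waits on unit testing (finishes hour 6, plus 1-hour gap → hour 7), so it starts at hour 7 and finishes at 7 + 9 = hour 16.
Staging deploy waits on integration testing (finishes hour 16), so it starts at hour 16 and finishes at 16 + 6 = hour 22.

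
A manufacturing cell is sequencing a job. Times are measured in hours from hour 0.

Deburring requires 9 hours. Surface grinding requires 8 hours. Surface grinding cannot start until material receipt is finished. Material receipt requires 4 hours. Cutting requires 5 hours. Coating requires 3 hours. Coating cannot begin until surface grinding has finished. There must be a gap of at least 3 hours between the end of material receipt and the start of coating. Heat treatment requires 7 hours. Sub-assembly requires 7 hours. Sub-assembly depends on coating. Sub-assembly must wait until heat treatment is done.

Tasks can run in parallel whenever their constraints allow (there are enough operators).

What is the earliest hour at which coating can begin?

Nothing blocks material receipt, so it runs from hour 0 to hour 4.
Surface grinding waits on material receipt (finishes hour 4), so it starts at hour 4 and finishes at 4 + 8 = hour 12.
Coating waits on surface grinding (finishes hour 12); material receipt (finishes hour 4, plus 3-hour gap → hour 7). The latest of these is hour 12, which is the earliest coating can start.

12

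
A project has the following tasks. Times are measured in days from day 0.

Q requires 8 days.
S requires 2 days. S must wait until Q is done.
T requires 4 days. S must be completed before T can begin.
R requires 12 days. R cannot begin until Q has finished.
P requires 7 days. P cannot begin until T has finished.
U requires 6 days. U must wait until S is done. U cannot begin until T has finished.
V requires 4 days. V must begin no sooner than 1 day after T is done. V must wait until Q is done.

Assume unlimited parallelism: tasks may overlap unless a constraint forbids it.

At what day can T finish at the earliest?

Q has no prerequisites, so it starts at day 0 and finishes at day 8.
S cannot begin until Q (finishes day 8). It runs from day 8 to 8 + 2 = day 10.
After S (finishes day 10), T can start at day 10 and finishes at day 14.

14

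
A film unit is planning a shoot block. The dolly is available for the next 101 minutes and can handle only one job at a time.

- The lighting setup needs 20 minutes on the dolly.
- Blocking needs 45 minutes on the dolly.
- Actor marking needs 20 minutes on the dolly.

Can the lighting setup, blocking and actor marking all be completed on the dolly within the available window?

Yes

Running back to back, the jobs need 20 + 45 + 20 = 85 minutes on the dolly.
Since 85 ≤ 101, they fit within the window.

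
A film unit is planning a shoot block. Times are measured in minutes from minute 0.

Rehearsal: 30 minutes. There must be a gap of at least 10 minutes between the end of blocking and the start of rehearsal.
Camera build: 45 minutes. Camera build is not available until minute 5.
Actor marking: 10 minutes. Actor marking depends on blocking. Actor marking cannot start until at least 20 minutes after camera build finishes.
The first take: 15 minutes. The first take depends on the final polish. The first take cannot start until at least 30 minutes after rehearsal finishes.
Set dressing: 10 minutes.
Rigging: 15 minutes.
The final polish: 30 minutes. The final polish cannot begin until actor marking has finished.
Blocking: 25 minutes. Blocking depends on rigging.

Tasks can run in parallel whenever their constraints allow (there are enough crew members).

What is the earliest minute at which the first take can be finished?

After its own release at minute 5, camera build can start at minute 5 and finishes at minute 50.
Rigging can start immediately at minute 0; it finishes at minute 15.
After rigging (finishes minute 15), blocking can start at minute 15 and finishes at minute 40.
After blocking (finishes minute 40, plus 10-minute gap → minute 50), rehearsal can start at minute 50 and finishes at minute 80.
Actor marking has to wait for blocking (finishes minute 40); camera build (finishes minute 50, plus 20-minute gap → minute 70). The latest of these is minute 70, so actor marking runs minute 70 to 70 + 10 = minute 80.
The final polish cannot begin until actor marking (finishes minute 80). It runs from minute 80 to 80 + 30 = minute 110.
The first take cannot start until the final polish (finishes minute 110); rehearsal (finishes minute 80, plus 30-minute gap → minute 110). The controlling bound is minute 110, so the first take finishes at 110 + 15 = minute 125.

125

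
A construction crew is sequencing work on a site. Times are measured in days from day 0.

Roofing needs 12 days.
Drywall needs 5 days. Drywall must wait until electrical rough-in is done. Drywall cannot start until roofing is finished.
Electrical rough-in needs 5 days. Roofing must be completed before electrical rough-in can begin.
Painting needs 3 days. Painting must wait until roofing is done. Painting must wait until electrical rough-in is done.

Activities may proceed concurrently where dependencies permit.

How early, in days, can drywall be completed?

Roofing can start immediately at day 0; it finishes at day 12.
Electrical rough-in cannot begin until roofing (finishes day 12). It runs from day 12 to 12 + 5 = day 17.
For drywall: electrical rough-in (finishes day 17); roofing (finishes day 12). Taking the maximum gives a start of day 17, and it finishes at 17 + 5 = day 22.

22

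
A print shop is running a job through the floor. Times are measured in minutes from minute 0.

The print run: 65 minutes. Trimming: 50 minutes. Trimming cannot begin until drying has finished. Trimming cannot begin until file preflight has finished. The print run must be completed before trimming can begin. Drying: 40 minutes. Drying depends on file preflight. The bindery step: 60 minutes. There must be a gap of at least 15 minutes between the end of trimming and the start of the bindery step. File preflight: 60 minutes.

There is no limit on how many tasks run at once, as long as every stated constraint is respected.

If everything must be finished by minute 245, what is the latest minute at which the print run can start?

55

To finish by minute 245, the bindery step (duration 60) must start no later than minute 185.
Trimming feeds into the bindery step (must start by minute 185, minus 15-minute gap → minute 170); so trimming must finish by minute 170 and therefore start by minute 120.
The print run feeds into trimming (must start by minute 120); so the print run must finish by minute 120 and therefore start by minute 55.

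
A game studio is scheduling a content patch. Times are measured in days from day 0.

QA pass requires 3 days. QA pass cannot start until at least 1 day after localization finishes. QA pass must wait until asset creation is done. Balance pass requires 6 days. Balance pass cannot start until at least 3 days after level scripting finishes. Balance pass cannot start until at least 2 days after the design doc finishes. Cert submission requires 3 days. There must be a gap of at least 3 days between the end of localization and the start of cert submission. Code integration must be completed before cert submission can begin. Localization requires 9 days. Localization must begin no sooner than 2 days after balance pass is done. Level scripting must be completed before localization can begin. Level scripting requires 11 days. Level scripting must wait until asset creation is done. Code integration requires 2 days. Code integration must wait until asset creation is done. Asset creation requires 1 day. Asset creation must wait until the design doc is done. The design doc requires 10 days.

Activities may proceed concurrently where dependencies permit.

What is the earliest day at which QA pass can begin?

The design doc has no prerequisites, so it starts at day 0 and finishes at day 10.
Asset creation cannot begin until the design doc (finishes day 10). It runs from day 10 to 10 + 1 = day 11.
After asset creation (finishes day 11), level scripting can start at day 11 and finishes at day 22.
For balance pass: level scripting (finishes day 22, plus 3-day gap → day 25); the design doc (finishes day 10, plus 2-day gap → day 12). Taking the maximum gives a start of day 25, and it finishes at 25 + 6 = day 31.
For localization: balance pass (finishes day 31, plus 2-day gap → day 33); level scripting (finishes day 22). Taking the maximum gives a start of day 33, and it finishes at 33 + 9 = day 42.
QA pass waits on localization (finishes day 42, plus 1-day gap → day 43); asset creation (finishes day 11). The latest of these is day 43, which is the earliest QA pass can start.

43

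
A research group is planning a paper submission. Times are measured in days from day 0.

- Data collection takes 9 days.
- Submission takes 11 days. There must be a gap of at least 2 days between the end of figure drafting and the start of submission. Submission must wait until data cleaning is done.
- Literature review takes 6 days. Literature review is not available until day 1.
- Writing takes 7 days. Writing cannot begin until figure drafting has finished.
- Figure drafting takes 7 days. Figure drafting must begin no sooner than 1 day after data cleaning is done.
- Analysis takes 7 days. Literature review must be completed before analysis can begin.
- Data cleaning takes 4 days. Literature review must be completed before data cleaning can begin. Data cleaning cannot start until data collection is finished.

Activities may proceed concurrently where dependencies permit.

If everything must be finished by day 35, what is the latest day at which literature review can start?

4

Writing must finish by day 35; it takes 7 days, so it must start by 35 − 7 = day 28.
Nothing follows submission; the deadline of day 35 is its only limit. It must start by 35 − 11 = day 24.
Figure drafting must finish in time for writing (must start by day 28); submission (must start by day 24, minus 2-day gap → day 22). The tightest is day 22, so figure drafting must start by 22 − 7 = day 15.
Data cleaning has several dependents: figure drafting (must start by day 15, minus 1-day gap → day 14); submission (must start by day 24). The earliest of those limits is day 14, so data cleaning must start by 14 − 4 = day 10.
Analysis has no dependents, so it just needs to finish by day 35. Starting by 35 − 7 = day 28 achieves that.
For literature review: data cleaning (must start by day 10); analysis (must start by day 28). The most restrictive is day 10; with a 6-day duration, literature review must start by day 4.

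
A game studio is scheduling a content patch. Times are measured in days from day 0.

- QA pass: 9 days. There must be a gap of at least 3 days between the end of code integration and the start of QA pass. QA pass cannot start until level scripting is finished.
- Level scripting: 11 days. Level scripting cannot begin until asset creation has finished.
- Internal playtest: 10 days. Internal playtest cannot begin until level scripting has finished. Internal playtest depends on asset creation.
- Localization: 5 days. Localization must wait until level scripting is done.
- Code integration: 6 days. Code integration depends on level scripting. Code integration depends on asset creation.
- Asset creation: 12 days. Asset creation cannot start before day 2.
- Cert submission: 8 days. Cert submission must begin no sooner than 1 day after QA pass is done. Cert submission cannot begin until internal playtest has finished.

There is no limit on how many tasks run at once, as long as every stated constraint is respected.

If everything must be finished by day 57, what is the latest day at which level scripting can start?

19

Nothing follows cert submission; the deadline of day 57 is its only limit. It must start by 57 − 8 = day 49.
QA pass must finish before cert submission (must start by day 49, minus 1-day gap → day 48). With a 9-day duration, QA pass must start by 48 − 9 = day 39.
Since QA pass (must start by day 39, minus 3-day gap → day 36) depends on it, code integration must finish by day 36. Backing off its 6-day duration gives a latest start of day 30.
Since cert submission (must start by day 49) depends on it, internal playtest must finish by day 49. Backing off its 10-day duration gives a latest start of day 39.
Localization has no dependents, so it just needs to finish by day 57. Starting by 57 − 5 = day 52 achieves that.
For level scripting: code integration (must start by day 30); internal playtest (must start by day 39); localization (must start by day 52); QA pass (must start by day 39). The most restrictive is day 30; with an 11-day duration, level scripting must start by day 19.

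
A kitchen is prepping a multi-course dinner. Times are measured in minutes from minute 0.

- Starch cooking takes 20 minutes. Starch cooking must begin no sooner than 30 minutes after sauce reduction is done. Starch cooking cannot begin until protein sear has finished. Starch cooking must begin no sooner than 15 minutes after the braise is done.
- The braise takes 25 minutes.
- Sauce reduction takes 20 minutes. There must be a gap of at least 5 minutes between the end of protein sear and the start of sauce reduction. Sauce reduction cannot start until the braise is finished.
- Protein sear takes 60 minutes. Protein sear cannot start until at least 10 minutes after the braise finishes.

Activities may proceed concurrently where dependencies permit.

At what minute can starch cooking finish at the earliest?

The braise has no prerequisites, so it starts at minute 0 and finishes at minute 25.
After the braise (finishes minute 25, plus 10-minute gap → minute 35), protein sear can start at minute 35 and finishes at minute 95.
For sauce reduction: protein sear (finishes minute 95, plus 5-minute gap → minute 100); the braise (finishes minute 25). Taking the maximum gives a start of minute 100, and it finishes at 100 + 20 = minute 120.
Starch cooking needs all of sauce reduction (finishes minute 120, plus 30-minute gap → minute 150); protein sear (finishes minute 95); the braise (finishes minute 25, plus 15-minute gap → minute 40). That puts its earliest start at minute 150; it finishes at 150 + 20 = minute 170.

170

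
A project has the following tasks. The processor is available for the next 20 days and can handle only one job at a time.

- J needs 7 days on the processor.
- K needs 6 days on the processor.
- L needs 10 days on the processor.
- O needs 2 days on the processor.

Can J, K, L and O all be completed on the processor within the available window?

No

Running back to back, the jobs need 7 + 6 + 10 + 2 = 25 days on the processor.
Since 25 > 20, they cannot all fit.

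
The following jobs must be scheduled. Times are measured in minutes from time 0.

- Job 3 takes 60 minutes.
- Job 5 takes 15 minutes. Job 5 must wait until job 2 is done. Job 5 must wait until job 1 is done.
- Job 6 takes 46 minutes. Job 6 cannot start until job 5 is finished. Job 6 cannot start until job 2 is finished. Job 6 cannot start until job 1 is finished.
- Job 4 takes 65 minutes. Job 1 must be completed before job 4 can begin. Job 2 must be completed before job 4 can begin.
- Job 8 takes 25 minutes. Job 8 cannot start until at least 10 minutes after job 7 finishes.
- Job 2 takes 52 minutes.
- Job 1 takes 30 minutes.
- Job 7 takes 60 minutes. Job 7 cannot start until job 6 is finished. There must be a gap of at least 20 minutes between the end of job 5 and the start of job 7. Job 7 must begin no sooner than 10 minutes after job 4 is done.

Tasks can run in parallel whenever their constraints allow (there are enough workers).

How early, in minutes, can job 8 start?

197

Nothing blocks job 2, so it runs from minute 0 to minute 52.
Nothing blocks job 1, so it runs from minute 0 to minute 30.
Job 5 needs all of job 2 (finishes minute 52); job 1 (finishes minute 30). That puts its earliest start at minute 52; it finishes at 52 + 15 = minute 67.
Job 6 cannot start until job 5 (finishes minute 67); job 2 (finishes minute 52); job 1 (finishes minute 30). The controlling bound is minute 67, so job 6 finishes at 67 + 46 = minute 113.
Job 4 needs all of job 1 (finishes minute 30); job 2 (finishes minute 52). That puts its earliest start at minute 52; it finishes at 52 + 65 = minute 117.
Job 7 has to wait for job 6 (finishes minute 113); job 5 (finishes minute 67, plus 20-minute gap → minute 87); job 4 (finishes minute 117, plus 10-minute gap → minute 127). The latest of these is minute 127, so job 7 runs minute 127 to 127 + 60 = minute 187.
Job 8 waits on job 7 (finishes minute 187, plus 10-minute gap → minute 197), so the earliest it can start is minute 197.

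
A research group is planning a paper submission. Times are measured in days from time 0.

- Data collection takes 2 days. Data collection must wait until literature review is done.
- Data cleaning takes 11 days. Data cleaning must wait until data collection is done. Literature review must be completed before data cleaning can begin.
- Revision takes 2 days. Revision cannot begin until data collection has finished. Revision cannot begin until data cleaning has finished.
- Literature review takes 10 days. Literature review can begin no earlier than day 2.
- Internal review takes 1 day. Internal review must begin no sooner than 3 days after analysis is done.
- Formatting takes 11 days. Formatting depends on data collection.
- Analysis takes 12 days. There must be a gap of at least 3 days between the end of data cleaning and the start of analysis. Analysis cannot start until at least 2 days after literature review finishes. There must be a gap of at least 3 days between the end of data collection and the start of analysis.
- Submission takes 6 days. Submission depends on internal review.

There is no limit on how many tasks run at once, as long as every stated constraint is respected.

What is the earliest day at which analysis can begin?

28

After its own release at day 2, literature review can start at day 2 and finishes at day 12.
After literature review (finishes day 12), data collection can start at day 12 and finishes at day 14.
Data cleaning cannot start until data collection (finishes day 14); literature review (finishes day 12). The controlling bound is day 14, so data cleaning finishes at 14 + 11 = day 25.
Analysis waits on data cleaning (finishes day 25, plus 3-day gap → day 28); literature review (finishes day 12, plus 2-day gap → day 14); data collection (finishes day 14, plus 3-day gap → day 17). The latest of these is day 28, which is the earliest analysis can start.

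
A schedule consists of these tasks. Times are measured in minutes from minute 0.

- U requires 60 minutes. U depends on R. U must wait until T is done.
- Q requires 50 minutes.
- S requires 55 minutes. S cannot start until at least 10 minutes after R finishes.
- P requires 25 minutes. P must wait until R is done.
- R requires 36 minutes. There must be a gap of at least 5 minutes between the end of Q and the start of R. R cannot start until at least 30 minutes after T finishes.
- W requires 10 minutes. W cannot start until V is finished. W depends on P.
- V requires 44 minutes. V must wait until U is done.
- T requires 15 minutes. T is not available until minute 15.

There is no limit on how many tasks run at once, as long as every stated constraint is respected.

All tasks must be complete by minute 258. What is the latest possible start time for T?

63

Nothing follows W; the deadline of minute 258 is its only limit. It must start by 258 − 10 = minute 248.
P must finish before W (must start by minute 248). With a 25-minute duration, P must start by 248 − 25 = minute 223.
Nothing follows S; the deadline of minute 258 is its only limit. It must start by 258 − 55 = minute 203.
Since W (must start by minute 248) depends on it, V must finish by minute 248. Backing off its 44-minute duration gives a latest start of minute 204.
U must finish before V (must start by minute 204). With a 60-minute duration, U must start by 204 − 60 = minute 144.
R has several dependents: P (must start by minute 223); S (must start by minute 203, minus 10-minute gap → minute 193); U (must start by minute 144). The earliest of those limits is minute 144, so R must start by 144 − 36 = minute 108.
T has several dependents: R (must start by minute 108, minus 30-minute gap → minute 78); U (must start by minute 144). The earliest of those limits is minute 78, so T must start by 78 − 15 = minute 63.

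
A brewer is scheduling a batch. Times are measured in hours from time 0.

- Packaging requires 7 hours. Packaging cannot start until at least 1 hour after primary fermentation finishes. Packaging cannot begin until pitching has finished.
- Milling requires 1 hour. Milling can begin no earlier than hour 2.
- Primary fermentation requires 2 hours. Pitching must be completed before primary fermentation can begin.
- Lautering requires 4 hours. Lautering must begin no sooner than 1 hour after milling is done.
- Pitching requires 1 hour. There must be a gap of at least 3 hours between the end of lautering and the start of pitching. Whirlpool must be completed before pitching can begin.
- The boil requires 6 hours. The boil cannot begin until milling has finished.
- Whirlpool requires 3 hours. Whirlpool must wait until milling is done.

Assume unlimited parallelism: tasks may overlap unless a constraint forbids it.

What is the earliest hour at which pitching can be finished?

12

Milling waits on its own release at hour 2, so it starts at hour 2 and finishes at 2 + 1 = hour 3.
Whirlpool waits on milling (finishes hour 3), so it starts at hour 3 and finishes at 3 + 3 = hour 6.
After milling (finishes hour 3, plus 1-hour gap → hour 4), lautering can start at hour 4 and finishes at hour 8.
Pitching cannot start until lautering (finishes hour 8, plus 3-hour gap → hour 11); whirlpool (finishes hour 6). The controlling bound is hour 11, so pitching finishes at 11 + 1 = hour 12.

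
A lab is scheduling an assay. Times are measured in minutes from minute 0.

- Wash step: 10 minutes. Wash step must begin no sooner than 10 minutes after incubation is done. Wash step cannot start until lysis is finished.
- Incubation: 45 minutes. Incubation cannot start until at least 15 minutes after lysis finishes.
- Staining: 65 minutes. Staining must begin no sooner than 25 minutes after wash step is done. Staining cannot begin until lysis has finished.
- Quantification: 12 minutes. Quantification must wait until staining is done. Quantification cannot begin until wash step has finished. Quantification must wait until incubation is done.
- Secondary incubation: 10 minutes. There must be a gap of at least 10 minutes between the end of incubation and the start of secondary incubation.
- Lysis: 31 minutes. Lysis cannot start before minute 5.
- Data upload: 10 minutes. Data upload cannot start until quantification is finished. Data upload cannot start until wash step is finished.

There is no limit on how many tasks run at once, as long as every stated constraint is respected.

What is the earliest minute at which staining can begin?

141

Lysis waits on its own release at minute 5, so it starts at minute 5 and finishes at 5 + 31 = minute 36.
Incubation waits on lysis (finishes minute 36, plus 15-minute gap → minute 51), so it starts at minute 51 and finishes at 51 + 45 = minute 96.
Wash step cannot start until incubation (finishes minute 96, plus 10-minute gap → minute 106); lysis (finishes minute 36). The controlling bound is minute 106, so wash step finishes at 106 + 10 = minute 116.
Staining waits on wash step (finishes minute 116, plus 25-minute gap → minute 141); lysis (finishes minute 36). The latest of these is minute 141, which is the earliest staining can start.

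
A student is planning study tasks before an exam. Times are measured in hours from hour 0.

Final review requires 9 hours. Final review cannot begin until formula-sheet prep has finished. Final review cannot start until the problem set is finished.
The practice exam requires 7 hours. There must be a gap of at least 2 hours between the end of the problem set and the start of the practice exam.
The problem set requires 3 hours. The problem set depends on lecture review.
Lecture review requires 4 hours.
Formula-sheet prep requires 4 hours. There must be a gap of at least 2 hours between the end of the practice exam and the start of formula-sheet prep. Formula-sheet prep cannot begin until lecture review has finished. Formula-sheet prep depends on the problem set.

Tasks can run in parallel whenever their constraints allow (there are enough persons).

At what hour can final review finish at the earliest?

31

Lecture review has no prerequisites, so it starts at hour 0 and finishes at hour 4.
The problem set waits on lecture review (finishes hour 4), so it starts at hour 4 and finishes at 4 + 3 = hour 7.
After the problem set (finishes hour 7, plus 2-hour gap → hour 9), the practice exam can start at hour 9 and finishes at hour 16.
For formula-sheet prep: the practice exam (finishes hour 16, plus 2-hour gap → hour 18); lecture review (finishes hour 4); the problem set (finishes hour 7). Taking the maximum gives a start of hour 18, and it finishes at 18 + 4 = hour 22.
For final review: formula-sheet prep (finishes hour 22); the problem set (finishes hour 7). Taking the maximum gives a start of hour 22, and it finishes at 22 + 9 = hour 31.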